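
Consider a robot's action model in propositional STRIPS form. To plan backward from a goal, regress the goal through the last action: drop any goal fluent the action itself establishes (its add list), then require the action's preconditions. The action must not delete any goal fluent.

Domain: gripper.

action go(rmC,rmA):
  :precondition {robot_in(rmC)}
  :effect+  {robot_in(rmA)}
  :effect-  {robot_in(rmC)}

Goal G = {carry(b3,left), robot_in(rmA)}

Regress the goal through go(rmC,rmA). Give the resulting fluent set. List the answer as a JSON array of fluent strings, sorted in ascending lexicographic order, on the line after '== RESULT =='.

Compute (G \ add) ∪ pre:
  G ∩ del = {}  (empty — regression defined)
  G \ add = {carry(b3,left), robot_in(rmA)} \ {robot_in(rmA)} = {carry(b3,left)}
  ∪ pre   = {carry(b3,left)} ∪ {robot_in(rmC)}
          = {carry(b3,left), robot_in(rmC)}

== RESULT ==
["carry(b3,left)", "robot_in(rmC)"]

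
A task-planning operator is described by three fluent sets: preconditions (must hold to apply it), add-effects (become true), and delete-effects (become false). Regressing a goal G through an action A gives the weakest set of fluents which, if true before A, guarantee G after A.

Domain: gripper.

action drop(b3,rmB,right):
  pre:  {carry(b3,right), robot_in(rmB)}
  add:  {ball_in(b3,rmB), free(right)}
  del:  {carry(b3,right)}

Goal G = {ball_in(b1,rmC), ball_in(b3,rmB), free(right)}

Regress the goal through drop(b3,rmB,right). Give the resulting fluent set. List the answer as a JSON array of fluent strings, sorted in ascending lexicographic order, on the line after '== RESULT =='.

Regress:
  G ∩ del = {}  (empty — regression defined)
  G \ add = {ball_in(b1,rmC), ball_in(b3,rmB), free(right)} \ {ball_in(b3,rmB), free(right)} = {ball_in(b1,rmC)}
  ∪ pre   = {ball_in(b1,rmC)} ∪ {carry(b3,right), robot_in(rmB)}
          = {ball_in(b1,rmC), carry(b3,right), robot_in(rmB)}

== RESULT ==
["ball_in(b1,rmC)", "carry(b3,right)", "robot_in(rmB)"]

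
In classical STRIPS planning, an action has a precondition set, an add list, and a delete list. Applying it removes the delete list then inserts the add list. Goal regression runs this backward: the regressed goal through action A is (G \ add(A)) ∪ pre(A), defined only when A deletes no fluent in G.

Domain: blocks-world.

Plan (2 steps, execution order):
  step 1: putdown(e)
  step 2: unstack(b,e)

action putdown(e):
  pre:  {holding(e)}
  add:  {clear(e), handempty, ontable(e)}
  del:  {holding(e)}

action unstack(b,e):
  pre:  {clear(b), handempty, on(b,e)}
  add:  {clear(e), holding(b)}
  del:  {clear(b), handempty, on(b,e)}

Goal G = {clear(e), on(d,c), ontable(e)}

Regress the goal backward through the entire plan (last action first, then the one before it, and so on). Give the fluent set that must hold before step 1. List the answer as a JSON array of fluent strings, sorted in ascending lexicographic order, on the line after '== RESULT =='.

Regress step by step:
  through step 2 (unstack(b,e)): drop {clear(e)}, keep {on(d,c), ontable(e)}, require {clear(b), handempty, on(b,e)}
    → {clear(b), handempty, on(b,e), on(d,c), ontable(e)}
  through step 1 (putdown(e)): drop {handempty, ontable(e)}, keep {clear(b), on(b,e), on(d,c)}, require {holding(e)}
    → {clear(b), holding(e), on(b,e), on(d,c)}

== RESULT ==
["clear(b)", "holding(e)", "on(b,e)", "on(d,c)"]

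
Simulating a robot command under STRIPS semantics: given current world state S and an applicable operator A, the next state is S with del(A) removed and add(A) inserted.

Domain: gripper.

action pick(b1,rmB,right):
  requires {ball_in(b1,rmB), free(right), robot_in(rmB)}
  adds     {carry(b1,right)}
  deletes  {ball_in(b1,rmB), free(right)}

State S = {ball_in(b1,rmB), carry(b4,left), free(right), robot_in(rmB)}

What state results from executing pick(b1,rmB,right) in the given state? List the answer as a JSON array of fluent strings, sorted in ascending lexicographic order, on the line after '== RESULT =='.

Progress:
  pre ⊆ S: {ball_in(b1,rmB), free(right), robot_in(rmB)} ⊆ S  — applicable
  S \ del = {carry(b4,left), robot_in(rmB)}
  ∪ add   = {carry(b1,right), carry(b4,left), robot_in(rmB)}

== RESULT ==
["carry(b1,right)", "carry(b4,left)", "robot_in(rmB)"]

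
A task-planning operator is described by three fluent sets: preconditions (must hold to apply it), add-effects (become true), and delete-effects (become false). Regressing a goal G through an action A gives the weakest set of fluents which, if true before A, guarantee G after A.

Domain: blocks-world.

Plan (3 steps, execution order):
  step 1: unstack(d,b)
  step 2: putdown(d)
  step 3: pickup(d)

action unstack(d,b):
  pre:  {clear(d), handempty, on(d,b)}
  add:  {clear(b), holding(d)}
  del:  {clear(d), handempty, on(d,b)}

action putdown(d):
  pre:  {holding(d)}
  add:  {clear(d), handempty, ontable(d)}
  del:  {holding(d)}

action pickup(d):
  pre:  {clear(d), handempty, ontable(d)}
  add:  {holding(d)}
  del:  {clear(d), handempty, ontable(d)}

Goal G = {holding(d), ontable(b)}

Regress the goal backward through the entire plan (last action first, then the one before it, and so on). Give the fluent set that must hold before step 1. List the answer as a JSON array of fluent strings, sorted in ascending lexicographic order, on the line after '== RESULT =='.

Work backward from the goal:
  through step 3 (pickup(d)): drop {holding(d)}, keep {ontable(b)}, require {clear(d), handempty, ontable(d)}
    → {clear(d), handempty, ontable(b), ontable(d)}
  through step 2 (putdown(d)): drop {clear(d), handempty, ontable(d)}, keep {ontable(b)}, require {holding(d)}
    → {holding(d), ontable(b)}
  through step 1 (unstack(d,b)): drop {holding(d)}, keep {ontable(b)}, require {clear(d), handempty, on(d,b)}
    → {clear(d), handempty, on(d,b), ontable(b)}

== RESULT ==
["clear(d)", "handempty", "on(d,b)", "ontable(b)"]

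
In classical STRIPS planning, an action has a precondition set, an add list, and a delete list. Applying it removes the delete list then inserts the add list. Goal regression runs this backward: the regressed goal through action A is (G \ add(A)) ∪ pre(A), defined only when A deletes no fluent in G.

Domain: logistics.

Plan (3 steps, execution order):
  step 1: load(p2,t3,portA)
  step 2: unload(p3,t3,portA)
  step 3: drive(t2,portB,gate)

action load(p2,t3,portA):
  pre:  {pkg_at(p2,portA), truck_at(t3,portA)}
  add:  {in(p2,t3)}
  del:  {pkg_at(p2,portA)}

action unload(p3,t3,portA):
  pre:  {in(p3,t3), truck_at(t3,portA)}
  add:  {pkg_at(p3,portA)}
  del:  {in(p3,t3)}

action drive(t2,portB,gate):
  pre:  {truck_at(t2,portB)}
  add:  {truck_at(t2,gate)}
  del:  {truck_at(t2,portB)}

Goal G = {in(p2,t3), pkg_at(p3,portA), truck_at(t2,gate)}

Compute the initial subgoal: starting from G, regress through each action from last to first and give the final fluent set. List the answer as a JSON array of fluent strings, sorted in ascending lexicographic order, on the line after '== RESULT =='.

Regress step by step:
  through step 3 (drive(t2,portB,gate)): drop {truck_at(t2,gate)}, keep {in(p2,t3), pkg_at(p3,portA)}, require {truck_at(t2,portB)}
    → {in(p2,t3), pkg_at(p3,portA), truck_at(t2,portB)}
  through step 2 (unload(p3,t3,portA)): drop {pkg_at(p3,portA)}, keep {in(p2,t3), truck_at(t2,portB)}, require {in(p3,t3), truck_at(t3,portA)}
    → {in(p2,t3), in(p3,t3), truck_at(t2,portB), truck_at(t3,portA)}
  through step 1 (load(p2,t3,portA)): drop {in(p2,t3)}, keep {in(p3,t3), truck_at(t2,portB), truck_at(t3,portA)}, require {pkg_at(p2,portA), truck_at(t3,portA)}
    → {in(p3,t3), pkg_at(p2,portA), truck_at(t2,portB), truck_at(t3,portA)}

== RESULT ==
["in(p3,t3)", "pkg_at(p2,portA)", "truck_at(t2,portB)", "truck_at(t3,portA)"]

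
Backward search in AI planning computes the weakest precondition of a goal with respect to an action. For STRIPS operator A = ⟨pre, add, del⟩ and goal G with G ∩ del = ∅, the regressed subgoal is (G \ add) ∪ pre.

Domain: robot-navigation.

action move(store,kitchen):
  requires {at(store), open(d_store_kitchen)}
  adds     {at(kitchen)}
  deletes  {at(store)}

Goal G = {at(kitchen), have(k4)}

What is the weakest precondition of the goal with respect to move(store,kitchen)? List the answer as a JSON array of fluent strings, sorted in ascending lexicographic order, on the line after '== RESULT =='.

Regress:
  G ∩ del = {}  (empty — regression defined)
  G \ add = {at(kitchen), have(k4)} \ {at(kitchen)} = {have(k4)}
  ∪ pre   = {have(k4)} ∪ {at(store), open(d_store_kitchen)}
          = {at(store), have(k4), open(d_store_kitchen)}

== RESULT ==
["at(store)", "have(k4)", "open(d_store_kitchen)"]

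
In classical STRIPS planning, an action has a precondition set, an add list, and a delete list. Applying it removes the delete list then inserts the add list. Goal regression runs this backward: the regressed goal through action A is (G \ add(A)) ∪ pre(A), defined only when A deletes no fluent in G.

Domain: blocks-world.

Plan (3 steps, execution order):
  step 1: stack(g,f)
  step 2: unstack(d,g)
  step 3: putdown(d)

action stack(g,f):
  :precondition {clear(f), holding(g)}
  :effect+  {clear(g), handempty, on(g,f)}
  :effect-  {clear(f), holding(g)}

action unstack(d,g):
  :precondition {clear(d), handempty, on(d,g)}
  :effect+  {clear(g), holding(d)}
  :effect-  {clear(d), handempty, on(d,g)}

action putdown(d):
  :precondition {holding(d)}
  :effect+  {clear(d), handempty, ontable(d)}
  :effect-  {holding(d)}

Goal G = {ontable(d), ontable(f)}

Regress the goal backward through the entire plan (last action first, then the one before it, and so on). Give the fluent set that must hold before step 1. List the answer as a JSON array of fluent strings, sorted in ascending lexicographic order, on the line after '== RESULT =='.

Work backward from the goal:
  through step 3 (putdown(d)): drop {ontable(d)}, keep {ontable(f)}, require {holding(d)}
    → {holding(d), ontable(f)}
  through step 2 (unstack(d,g)): drop {holding(d)}, keep {ontable(f)}, require {clear(d), handempty, on(d,g)}
    → {clear(d), handempty, on(d,g), ontable(f)}
  through step 1 (stack(g,f)): drop {handempty}, keep {clear(d), on(d,g), ontable(f)}, require {clear(f), holding(g)}
    → {clear(d), clear(f), holding(g), on(d,g), ontable(f)}

== RESULT ==
["clear(d)", "clear(f)", "holding(g)", "on(d,g)", "ontable(f)"]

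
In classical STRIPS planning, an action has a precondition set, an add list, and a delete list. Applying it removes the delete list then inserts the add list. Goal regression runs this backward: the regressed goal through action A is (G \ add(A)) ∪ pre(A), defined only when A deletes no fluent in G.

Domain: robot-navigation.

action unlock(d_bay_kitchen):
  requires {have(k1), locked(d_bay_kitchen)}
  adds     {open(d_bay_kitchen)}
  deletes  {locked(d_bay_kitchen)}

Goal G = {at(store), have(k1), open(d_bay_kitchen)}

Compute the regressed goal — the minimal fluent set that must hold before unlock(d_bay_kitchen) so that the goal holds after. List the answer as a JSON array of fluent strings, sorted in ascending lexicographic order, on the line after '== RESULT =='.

Regress:
  G ∩ del = {}  (empty — regression defined)
  G \ add = {at(store), have(k1), open(d_bay_kitchen)} \ {open(d_bay_kitchen)} = {at(store), have(k1)}
  ∪ pre   = {at(store), have(k1)} ∪ {have(k1), locked(d_bay_kitchen)}
          = {at(store), have(k1), locked(d_bay_kitchen)}

== RESULT ==
["at(store)", "have(k1)", "locked(d_bay_kitchen)"]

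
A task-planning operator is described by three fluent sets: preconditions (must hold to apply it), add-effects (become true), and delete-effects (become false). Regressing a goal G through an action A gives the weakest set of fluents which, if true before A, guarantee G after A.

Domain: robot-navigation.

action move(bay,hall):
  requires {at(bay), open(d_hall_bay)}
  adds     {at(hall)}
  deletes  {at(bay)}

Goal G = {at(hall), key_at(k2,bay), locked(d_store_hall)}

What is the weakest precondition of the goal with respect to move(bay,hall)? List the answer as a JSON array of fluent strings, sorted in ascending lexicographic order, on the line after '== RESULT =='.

Regress:
  G ∩ del = {}  (empty — regression defined)
  G \ add = {at(hall), key_at(k2,bay), locked(d_store_hall)} \ {at(hall)} = {key_at(k2,bay), locked(d_store_hall)}
  ∪ pre   = {key_at(k2,bay), locked(d_store_hall)} ∪ {at(bay), open(d_hall_bay)}
          = {at(bay), key_at(k2,bay), locked(d_store_hall), open(d_hall_bay)}

== RESULT ==
["at(bay)", "key_at(k2,bay)", "locked(d_store_hall)", "open(d_hall_bay)"]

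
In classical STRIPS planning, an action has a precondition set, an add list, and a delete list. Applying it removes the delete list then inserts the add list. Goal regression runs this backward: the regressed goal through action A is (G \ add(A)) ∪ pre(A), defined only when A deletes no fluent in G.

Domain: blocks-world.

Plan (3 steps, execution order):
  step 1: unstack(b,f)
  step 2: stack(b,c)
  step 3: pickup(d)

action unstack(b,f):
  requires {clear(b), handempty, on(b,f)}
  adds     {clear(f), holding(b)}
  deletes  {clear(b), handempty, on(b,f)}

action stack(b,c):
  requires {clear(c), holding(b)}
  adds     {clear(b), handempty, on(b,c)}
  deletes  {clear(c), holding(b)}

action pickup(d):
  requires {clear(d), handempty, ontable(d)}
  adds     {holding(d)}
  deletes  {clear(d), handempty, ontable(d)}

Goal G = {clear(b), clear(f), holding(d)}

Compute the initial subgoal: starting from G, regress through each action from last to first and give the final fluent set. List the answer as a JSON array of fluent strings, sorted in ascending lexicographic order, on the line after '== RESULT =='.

Work backward from the goal:
  through step 3 (pickup(d)): drop {holding(d)}, keep {clear(b), clear(f)}, require {clear(d), handempty, ontable(d)}
    → {clear(b), clear(d), clear(f), handempty, ontable(d)}
  through step 2 (stack(b,c)): drop {clear(b), handempty}, keep {clear(d), clear(f), ontable(d)}, require {clear(c), holding(b)}
    → {clear(c), clear(d), clear(f), holding(b), ontable(d)}
  through step 1 (unstack(b,f)): drop {clear(f), holding(b)}, keep {clear(c), clear(d), ontable(d)}, require {clear(b), handempty, on(b,f)}
    → {clear(b), clear(c), clear(d), handempty, on(b,f), ontable(d)}

== RESULT ==
["clear(b)", "clear(c)", "clear(d)", "handempty", "on(b,f)", "ontable(d)"]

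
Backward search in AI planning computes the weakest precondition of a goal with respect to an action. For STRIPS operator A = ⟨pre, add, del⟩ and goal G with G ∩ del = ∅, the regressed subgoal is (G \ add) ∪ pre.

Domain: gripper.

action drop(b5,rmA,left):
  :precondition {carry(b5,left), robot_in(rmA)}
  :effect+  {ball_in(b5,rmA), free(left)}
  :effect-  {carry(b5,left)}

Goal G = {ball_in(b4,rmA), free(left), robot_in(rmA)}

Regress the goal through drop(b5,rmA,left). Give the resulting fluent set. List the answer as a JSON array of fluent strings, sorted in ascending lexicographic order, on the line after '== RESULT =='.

Regress:
  G ∩ del = {}  (empty — regression defined)
  G \ add = {ball_in(b4,rmA), free(left), robot_in(rmA)} \ {ball_in(b5,rmA), free(left)} = {ball_in(b4,rmA), robot_in(rmA)}
  ∪ pre   = {ball_in(b4,rmA), robot_in(rmA)} ∪ {carry(b5,left), robot_in(rmA)}
          = {ball_in(b4,rmA), carry(b5,left), robot_in(rmA)}

== RESULT ==
["ball_in(b4,rmA)", "carry(b5,left)", "robot_in(rmA)"]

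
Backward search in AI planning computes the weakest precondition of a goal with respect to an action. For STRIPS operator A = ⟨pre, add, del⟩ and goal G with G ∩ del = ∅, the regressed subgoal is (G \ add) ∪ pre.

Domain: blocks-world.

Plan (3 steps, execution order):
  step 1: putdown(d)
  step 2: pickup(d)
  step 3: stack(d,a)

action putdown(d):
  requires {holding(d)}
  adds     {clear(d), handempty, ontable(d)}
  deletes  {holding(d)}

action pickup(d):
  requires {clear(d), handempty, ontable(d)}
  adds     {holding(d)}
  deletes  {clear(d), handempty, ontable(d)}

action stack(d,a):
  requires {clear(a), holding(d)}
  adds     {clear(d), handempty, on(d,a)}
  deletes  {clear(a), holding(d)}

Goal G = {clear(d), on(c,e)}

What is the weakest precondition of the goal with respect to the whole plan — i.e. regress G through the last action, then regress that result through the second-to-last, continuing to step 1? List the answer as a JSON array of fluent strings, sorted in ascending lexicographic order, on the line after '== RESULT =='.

Work backward from the goal:
  through step 3 (stack(d,a)): drop {clear(d)}, keep {on(c,e)}, require {clear(a), holding(d)}
    → {clear(a), holding(d), on(c,e)}
  through step 2 (pickup(d)): drop {holding(d)}, keep {clear(a), on(c,e)}, require {clear(d), handempty, ontable(d)}
    → {clear(a), clear(d), handempty, on(c,e), ontable(d)}
  through step 1 (putdown(d)): drop {clear(d), handempty, ontable(d)}, keep {clear(a), on(c,e)}, require {holding(d)}
    → {clear(a), holding(d), on(c,e)}

== RESULT ==
["clear(a)", "holding(d)", "on(c,e)"]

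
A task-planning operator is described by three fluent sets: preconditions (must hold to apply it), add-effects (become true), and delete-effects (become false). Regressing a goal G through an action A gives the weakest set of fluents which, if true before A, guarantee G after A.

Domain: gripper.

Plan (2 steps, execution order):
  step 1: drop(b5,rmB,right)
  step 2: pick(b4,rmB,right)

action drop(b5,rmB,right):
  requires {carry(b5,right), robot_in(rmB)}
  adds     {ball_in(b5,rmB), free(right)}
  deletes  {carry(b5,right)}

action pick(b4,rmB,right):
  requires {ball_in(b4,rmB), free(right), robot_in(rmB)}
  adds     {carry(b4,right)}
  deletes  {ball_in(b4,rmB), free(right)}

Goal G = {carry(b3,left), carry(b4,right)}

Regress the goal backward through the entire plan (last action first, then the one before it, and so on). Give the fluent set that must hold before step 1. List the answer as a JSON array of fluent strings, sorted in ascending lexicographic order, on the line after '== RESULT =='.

Regress step by step:
  through step 2 (pick(b4,rmB,right)): drop {carry(b4,right)}, keep {carry(b3,left)}, require {ball_in(b4,rmB), free(right), robot_in(rmB)}
    → {ball_in(b4,rmB), carry(b3,left), free(right), robot_in(rmB)}
  through step 1 (drop(b5,rmB,right)): drop {free(right)}, keep {ball_in(b4,rmB), carry(b3,left), robot_in(rmB)}, require {carry(b5,right), robot_in(rmB)}
    → {ball_in(b4,rmB), carry(b3,left), carry(b5,right), robot_in(rmB)}

== RESULT ==
["ball_in(b4,rmB)", "carry(b3,left)", "carry(b5,right)", "robot_in(rmB)"]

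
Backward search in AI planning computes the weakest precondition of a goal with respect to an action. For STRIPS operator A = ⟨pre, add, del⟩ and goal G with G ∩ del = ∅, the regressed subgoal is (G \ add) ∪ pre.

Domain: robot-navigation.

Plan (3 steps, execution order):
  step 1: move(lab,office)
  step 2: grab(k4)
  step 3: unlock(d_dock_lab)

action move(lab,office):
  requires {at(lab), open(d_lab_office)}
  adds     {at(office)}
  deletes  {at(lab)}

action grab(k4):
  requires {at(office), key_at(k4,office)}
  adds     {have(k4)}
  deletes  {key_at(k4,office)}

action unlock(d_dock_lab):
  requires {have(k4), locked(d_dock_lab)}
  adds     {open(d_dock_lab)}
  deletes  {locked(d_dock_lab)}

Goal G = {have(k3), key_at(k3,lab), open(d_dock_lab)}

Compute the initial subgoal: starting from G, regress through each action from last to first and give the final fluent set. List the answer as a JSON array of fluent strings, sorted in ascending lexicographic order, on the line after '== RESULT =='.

Regress step by step:
  through step 3 (unlock(d_dock_lab)): drop {open(d_dock_lab)}, keep {have(k3), key_at(k3,lab)}, require {have(k4), locked(d_dock_lab)}
    → {have(k3), have(k4), key_at(k3,lab), locked(d_dock_lab)}
  through step 2 (grab(k4)): drop {have(k4)}, keep {have(k3), key_at(k3,lab), locked(d_dock_lab)}, require {at(office), key_at(k4,office)}
    → {at(office), have(k3), key_at(k3,lab), key_at(k4,office), locked(d_dock_lab)}
  through step 1 (move(lab,office)): drop {at(office)}, keep {have(k3), key_at(k3,lab), key_at(k4,office), locked(d_dock_lab)}, require {at(lab), open(d_lab_office)}
    → {at(lab), have(k3), key_at(k3,lab), key_at(k4,office), locked(d_dock_lab), open(d_lab_office)}

== RESULT ==
["at(lab)", "have(k3)", "key_at(k3,lab)", "key_at(k4,office)", "locked(d_dock_lab)", "open(d_lab_office)"]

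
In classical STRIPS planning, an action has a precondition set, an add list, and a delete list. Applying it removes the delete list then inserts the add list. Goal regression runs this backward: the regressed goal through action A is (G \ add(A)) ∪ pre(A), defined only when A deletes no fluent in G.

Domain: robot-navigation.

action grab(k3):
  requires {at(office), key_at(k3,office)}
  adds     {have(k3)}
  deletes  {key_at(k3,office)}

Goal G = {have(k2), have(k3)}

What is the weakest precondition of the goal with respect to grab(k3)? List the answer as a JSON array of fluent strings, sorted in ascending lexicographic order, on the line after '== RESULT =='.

Compute (G \ add) ∪ pre:
  G ∩ del = {}  (empty — regression defined)
  G \ add = {have(k2), have(k3)} \ {have(k3)} = {have(k2)}
  ∪ pre   = {have(k2)} ∪ {at(office), key_at(k3,office)}
          = {at(office), have(k2), key_at(k3,office)}

== RESULT ==
["at(office)", "have(k2)", "key_at(k3,office)"]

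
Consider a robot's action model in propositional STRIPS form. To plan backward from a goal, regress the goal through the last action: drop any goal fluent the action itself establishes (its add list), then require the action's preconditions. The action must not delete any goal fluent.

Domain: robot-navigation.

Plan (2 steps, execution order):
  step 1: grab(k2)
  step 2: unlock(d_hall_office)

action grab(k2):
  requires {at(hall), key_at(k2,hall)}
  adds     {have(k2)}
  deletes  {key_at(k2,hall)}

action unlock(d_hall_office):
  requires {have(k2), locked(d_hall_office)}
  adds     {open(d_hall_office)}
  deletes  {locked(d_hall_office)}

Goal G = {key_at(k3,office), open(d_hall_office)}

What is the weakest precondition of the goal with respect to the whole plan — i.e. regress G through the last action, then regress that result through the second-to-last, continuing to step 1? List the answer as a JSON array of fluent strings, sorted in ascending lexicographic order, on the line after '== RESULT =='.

Regress step by step:
  through step 2 (unlock(d_hall_office)): drop {open(d_hall_office)}, keep {key_at(k3,office)}, require {have(k2), locked(d_hall_office)}
    → {have(k2), key_at(k3,office), locked(d_hall_office)}
  through step 1 (grab(k2)): drop {have(k2)}, keep {key_at(k3,office), locked(d_hall_office)}, require {at(hall), key_at(k2,hall)}
    → {at(hall), key_at(k2,hall), key_at(k3,office), locked(d_hall_office)}

== RESULT ==
["at(hall)", "key_at(k2,hall)", "key_at(k3,office)", "locked(d_hall_office)"]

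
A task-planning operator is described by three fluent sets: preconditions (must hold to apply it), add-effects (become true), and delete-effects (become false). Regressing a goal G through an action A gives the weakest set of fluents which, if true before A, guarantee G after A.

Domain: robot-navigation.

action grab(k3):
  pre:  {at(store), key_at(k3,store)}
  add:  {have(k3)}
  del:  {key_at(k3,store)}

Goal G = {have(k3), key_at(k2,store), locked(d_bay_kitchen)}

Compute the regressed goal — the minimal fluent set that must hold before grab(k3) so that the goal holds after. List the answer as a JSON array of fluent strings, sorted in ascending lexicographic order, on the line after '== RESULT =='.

Regress:
  G ∩ del = {}  (empty — regression defined)
  G \ add = {have(k3), key_at(k2,store), locked(d_bay_kitchen)} \ {have(k3)} = {key_at(k2,store), locked(d_bay_kitchen)}
  ∪ pre   = {key_at(k2,store), locked(d_bay_kitchen)} ∪ {at(store), key_at(k3,store)}
          = {at(store), key_at(k2,store), key_at(k3,store), locked(d_bay_kitchen)}

== RESULT ==
["at(store)", "key_at(k2,store)", "key_at(k3,store)", "locked(d_bay_kitchen)"]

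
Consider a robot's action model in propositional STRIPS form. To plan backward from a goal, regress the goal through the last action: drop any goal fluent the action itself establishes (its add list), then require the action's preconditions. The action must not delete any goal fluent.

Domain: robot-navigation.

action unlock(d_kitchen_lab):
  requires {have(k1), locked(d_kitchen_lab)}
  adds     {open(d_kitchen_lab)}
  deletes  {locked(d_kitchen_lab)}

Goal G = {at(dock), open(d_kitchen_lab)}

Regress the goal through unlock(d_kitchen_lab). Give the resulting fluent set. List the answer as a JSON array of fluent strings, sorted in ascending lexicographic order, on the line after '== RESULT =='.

Regress:
  G ∩ del = {}  (empty — regression defined)
  G \ add = {at(dock), open(d_kitchen_lab)} \ {open(d_kitchen_lab)} = {at(dock)}
  ∪ pre   = {at(dock)} ∪ {have(k1), locked(d_kitchen_lab)}
          = {at(dock), have(k1), locked(d_kitchen_lab)}

== RESULT ==
["at(dock)", "have(k1)", "locked(d_kitchen_lab)"]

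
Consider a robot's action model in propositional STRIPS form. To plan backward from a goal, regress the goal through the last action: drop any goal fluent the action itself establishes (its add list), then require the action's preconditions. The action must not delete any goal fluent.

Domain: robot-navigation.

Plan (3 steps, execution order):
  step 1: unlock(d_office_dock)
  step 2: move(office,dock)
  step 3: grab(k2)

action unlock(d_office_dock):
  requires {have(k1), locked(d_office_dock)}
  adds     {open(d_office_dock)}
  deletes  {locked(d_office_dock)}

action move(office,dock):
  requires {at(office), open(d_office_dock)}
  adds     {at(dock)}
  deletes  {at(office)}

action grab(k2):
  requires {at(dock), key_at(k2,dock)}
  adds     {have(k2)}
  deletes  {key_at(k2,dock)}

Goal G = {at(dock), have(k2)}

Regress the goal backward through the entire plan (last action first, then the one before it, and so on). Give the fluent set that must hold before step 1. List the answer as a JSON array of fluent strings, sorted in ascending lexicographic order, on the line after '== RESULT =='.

Regress step by step:
  through step 3 (grab(k2)): drop {have(k2)}, keep {at(dock)}, require {at(dock), key_at(k2,dock)}
    → {at(dock), key_at(k2,dock)}
  through step 2 (move(office,dock)): drop {at(dock)}, keep {key_at(k2,dock)}, require {at(office), open(d_office_dock)}
    → {at(office), key_at(k2,dock), open(d_office_dock)}
  through step 1 (unlock(d_office_dock)): drop {open(d_office_dock)}, keep {at(office), key_at(k2,dock)}, require {have(k1), locked(d_office_dock)}
    → {at(office), have(k1), key_at(k2,dock), locked(d_office_dock)}

== RESULT ==
["at(office)", "have(k1)", "key_at(k2,dock)", "locked(d_office_dock)"]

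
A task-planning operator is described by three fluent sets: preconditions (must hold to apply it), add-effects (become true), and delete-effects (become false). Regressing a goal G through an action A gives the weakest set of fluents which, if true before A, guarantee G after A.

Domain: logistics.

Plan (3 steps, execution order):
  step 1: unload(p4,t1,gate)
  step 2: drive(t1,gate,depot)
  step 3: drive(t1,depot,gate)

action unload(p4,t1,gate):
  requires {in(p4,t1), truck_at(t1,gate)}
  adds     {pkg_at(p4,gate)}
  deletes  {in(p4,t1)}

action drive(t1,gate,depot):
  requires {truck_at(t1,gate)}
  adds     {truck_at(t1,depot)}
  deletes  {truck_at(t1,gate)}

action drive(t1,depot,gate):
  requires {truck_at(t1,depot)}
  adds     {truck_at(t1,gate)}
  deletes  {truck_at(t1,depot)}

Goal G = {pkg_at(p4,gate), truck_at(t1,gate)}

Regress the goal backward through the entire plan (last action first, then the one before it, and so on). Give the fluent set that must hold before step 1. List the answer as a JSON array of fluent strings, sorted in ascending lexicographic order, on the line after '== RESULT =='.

Regress step by step:
  through step 3 (drive(t1,depot,gate)): drop {truck_at(t1,gate)}, keep {pkg_at(p4,gate)}, require {truck_at(t1,depot)}
    → {pkg_at(p4,gate), truck_at(t1,depot)}
  through step 2 (drive(t1,gate,depot)): drop {truck_at(t1,depot)}, keep {pkg_at(p4,gate)}, require {truck_at(t1,gate)}
    → {pkg_at(p4,gate), truck_at(t1,gate)}
  through step 1 (unload(p4,t1,gate)): drop {pkg_at(p4,gate)}, keep {truck_at(t1,gate)}, require {in(p4,t1), truck_at(t1,gate)}
    → {in(p4,t1), truck_at(t1,gate)}

== RESULT ==
["in(p4,t1)", "truck_at(t1,gate)"]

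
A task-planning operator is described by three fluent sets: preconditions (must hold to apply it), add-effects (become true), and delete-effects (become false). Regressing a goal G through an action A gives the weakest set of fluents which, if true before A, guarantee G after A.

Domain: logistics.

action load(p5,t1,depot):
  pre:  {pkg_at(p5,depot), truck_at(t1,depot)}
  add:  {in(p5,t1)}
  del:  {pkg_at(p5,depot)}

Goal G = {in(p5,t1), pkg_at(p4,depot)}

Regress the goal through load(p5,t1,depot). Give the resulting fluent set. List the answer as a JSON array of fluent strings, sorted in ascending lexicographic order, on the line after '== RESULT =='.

Compute (G \ add) ∪ pre:
  G ∩ del = {}  (empty — regression defined)
  G \ add = {in(p5,t1), pkg_at(p4,depot)} \ {in(p5,t1)} = {pkg_at(p4,depot)}
  ∪ pre   = {pkg_at(p4,depot)} ∪ {pkg_at(p5,depot), truck_at(t1,depot)}
          = {pkg_at(p4,depot), pkg_at(p5,depot), truck_at(t1,depot)}

== RESULT ==
["pkg_at(p4,depot)", "pkg_at(p5,depot)", "truck_at(t1,depot)"]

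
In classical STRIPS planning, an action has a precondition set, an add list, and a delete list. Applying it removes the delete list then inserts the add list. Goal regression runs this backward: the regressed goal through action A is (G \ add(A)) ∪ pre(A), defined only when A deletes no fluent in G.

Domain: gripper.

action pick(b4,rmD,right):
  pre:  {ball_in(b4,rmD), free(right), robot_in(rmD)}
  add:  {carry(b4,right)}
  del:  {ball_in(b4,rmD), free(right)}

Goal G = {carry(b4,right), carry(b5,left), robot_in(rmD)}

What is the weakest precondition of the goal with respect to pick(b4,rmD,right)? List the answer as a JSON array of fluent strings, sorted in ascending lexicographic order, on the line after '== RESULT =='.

Compute (G \ add) ∪ pre:
  G ∩ del = {}  (empty — regression defined)
  G \ add = {carry(b4,right), carry(b5,left), robot_in(rmD)} \ {carry(b4,right)} = {carry(b5,left), robot_in(rmD)}
  ∪ pre   = {carry(b5,left), robot_in(rmD)} ∪ {ball_in(b4,rmD), free(right), robot_in(rmD)}
          = {ball_in(b4,rmD), carry(b5,left), free(right), robot_in(rmD)}

== RESULT ==
["ball_in(b4,rmD)", "carry(b5,left)", "free(right)", "robot_in(rmD)"]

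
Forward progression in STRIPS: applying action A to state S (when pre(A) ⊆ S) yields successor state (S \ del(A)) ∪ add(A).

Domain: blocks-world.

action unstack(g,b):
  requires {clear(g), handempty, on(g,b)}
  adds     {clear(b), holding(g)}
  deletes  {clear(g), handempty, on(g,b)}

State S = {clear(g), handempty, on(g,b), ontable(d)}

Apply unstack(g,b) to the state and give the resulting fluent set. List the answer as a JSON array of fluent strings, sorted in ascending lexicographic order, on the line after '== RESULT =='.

Progress:
  pre ⊆ S: {clear(g), handempty, on(g,b)} ⊆ S  — applicable
  S \ del = {ontable(d)}
  ∪ add   = {clear(b), holding(g), ontable(d)}

== RESULT ==
["clear(b)", "holding(g)", "ontable(d)"]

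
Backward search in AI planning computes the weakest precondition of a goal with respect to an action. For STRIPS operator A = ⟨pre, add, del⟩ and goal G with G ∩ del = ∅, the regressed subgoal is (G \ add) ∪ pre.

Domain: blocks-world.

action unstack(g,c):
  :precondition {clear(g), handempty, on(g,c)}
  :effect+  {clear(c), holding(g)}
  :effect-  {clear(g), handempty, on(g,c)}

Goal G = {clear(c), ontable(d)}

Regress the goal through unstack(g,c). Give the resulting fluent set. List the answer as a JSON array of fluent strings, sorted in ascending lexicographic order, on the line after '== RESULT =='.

Compute (G \ add) ∪ pre:
  G ∩ del = {}  (empty — regression defined)
  G \ add = {clear(c), ontable(d)} \ {clear(c), holding(g)} = {ontable(d)}
  ∪ pre   = {ontable(d)} ∪ {clear(g), handempty, on(g,c)}
          = {clear(g), handempty, on(g,c), ontable(d)}

== RESULT ==
["clear(g)", "handempty", "on(g,c)", "ontable(d)"]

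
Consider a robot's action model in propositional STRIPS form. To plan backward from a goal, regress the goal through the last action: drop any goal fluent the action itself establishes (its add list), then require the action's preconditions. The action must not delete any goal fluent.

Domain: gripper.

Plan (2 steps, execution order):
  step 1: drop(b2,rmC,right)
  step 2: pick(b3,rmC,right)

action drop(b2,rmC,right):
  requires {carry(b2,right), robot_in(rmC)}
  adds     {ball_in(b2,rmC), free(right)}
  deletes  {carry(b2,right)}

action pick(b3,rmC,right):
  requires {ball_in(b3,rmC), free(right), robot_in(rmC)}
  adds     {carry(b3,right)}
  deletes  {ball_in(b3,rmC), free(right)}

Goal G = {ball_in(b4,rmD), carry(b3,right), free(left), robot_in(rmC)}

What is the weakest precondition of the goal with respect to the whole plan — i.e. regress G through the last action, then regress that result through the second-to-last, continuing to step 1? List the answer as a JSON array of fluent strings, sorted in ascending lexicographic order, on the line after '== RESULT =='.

Work backward from the goal:
  through step 2 (pick(b3,rmC,right)): drop {carry(b3,right)}, keep {ball_in(b4,rmD), free(left), robot_in(rmC)}, require {ball_in(b3,rmC), free(right), robot_in(rmC)}
    → {ball_in(b3,rmC), ball_in(b4,rmD), free(left), free(right), robot_in(rmC)}
  through step 1 (drop(b2,rmC,right)): drop {free(right)}, keep {ball_in(b3,rmC), ball_in(b4,rmD), free(left), robot_in(rmC)}, require {carry(b2,right), robot_in(rmC)}
    → {ball_in(b3,rmC), ball_in(b4,rmD), carry(b2,right), free(left), robot_in(rmC)}

== RESULT ==
["ball_in(b3,rmC)", "ball_in(b4,rmD)", "carry(b2,right)", "free(left)", "robot_in(rmC)"]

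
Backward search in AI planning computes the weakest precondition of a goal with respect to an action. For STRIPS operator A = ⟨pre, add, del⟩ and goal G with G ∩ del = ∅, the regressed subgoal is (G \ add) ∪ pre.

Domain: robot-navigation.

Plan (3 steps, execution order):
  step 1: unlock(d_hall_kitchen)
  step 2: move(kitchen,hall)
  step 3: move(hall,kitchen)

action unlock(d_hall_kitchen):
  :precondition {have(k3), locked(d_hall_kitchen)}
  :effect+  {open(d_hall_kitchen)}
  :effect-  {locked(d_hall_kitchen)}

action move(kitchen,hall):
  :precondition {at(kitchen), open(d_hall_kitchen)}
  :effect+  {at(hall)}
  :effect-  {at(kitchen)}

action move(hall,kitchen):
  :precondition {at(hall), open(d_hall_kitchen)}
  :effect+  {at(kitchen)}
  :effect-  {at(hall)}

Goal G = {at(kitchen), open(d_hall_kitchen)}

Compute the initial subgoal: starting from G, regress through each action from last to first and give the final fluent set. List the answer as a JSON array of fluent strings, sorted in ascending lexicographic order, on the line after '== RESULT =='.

Regress step by step:
  through step 3 (move(hall,kitchen)): drop {at(kitchen)}, keep {open(d_hall_kitchen)}, require {at(hall), open(d_hall_kitchen)}
    → {at(hall), open(d_hall_kitchen)}
  through step 2 (move(kitchen,hall)): drop {at(hall)}, keep {open(d_hall_kitchen)}, require {at(kitchen), open(d_hall_kitchen)}
    → {at(kitchen), open(d_hall_kitchen)}
  through step 1 (unlock(d_hall_kitchen)): drop {open(d_hall_kitchen)}, keep {at(kitchen)}, require {have(k3), locked(d_hall_kitchen)}
    → {at(kitchen), have(k3), locked(d_hall_kitchen)}

== RESULT ==
["at(kitchen)", "have(k3)", "locked(d_hall_kitchen)"]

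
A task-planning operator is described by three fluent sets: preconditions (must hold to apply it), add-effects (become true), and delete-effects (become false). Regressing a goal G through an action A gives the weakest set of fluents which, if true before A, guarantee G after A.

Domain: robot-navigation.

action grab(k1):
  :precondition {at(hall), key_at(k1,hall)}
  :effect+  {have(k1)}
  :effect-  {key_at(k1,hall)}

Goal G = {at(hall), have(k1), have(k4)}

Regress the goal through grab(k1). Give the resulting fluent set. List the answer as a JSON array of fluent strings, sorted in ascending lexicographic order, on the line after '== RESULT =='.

Compute (G \ add) ∪ pre:
  G ∩ del = {}  (empty — regression defined)
  G \ add = {at(hall), have(k1), have(k4)} \ {have(k1)} = {at(hall), have(k4)}
  ∪ pre   = {at(hall), have(k4)} ∪ {at(hall), key_at(k1,hall)}
          = {at(hall), have(k4), key_at(k1,hall)}

== RESULT ==
["at(hall)", "have(k4)", "key_at(k1,hall)"]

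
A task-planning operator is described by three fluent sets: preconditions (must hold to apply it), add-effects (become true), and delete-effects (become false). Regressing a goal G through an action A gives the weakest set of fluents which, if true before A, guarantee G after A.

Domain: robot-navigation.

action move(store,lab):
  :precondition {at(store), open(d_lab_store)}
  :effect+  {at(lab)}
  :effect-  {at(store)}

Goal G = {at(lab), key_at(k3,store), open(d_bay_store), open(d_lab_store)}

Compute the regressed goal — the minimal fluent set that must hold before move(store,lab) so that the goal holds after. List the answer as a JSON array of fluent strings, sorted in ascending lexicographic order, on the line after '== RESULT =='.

Regress:
  G ∩ del = {}  (empty — regression defined)
  G \ add = {at(lab), key_at(k3,store), open(d_bay_store), open(d_lab_store)} \ {at(lab)} = {key_at(k3,store), open(d_bay_store), open(d_lab_store)}
  ∪ pre   = {key_at(k3,store), open(d_bay_store), open(d_lab_store)} ∪ {at(store), open(d_lab_store)}
          = {at(store), key_at(k3,store), open(d_bay_store), open(d_lab_store)}

== RESULT ==
["at(store)", "key_at(k3,store)", "open(d_bay_store)", "open(d_lab_store)"]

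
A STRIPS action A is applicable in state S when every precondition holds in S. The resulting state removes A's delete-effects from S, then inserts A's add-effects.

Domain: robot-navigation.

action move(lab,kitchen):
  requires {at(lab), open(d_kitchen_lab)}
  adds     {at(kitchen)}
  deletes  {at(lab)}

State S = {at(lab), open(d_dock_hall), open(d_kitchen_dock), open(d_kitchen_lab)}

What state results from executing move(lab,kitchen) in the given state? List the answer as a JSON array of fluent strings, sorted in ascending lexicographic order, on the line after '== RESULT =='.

Progress:
  pre ⊆ S: {at(lab), open(d_kitchen_lab)} ⊆ S  — applicable
  S \ del = {open(d_dock_hall), open(d_kitchen_dock), open(d_kitchen_lab)}
  ∪ add   = {at(kitchen), open(d_dock_hall), open(d_kitchen_dock), open(d_kitchen_lab)}

== RESULT ==
["at(kitchen)", "open(d_dock_hall)", "open(d_kitchen_dock)", "open(d_kitchen_lab)"]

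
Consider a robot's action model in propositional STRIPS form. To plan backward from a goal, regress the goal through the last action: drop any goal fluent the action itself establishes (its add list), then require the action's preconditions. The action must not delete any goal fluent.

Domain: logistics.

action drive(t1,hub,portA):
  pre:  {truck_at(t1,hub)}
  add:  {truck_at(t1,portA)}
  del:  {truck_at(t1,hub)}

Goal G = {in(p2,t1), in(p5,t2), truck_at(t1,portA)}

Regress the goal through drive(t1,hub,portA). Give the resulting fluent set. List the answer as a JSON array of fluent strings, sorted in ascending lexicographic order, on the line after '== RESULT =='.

Compute (G \ add) ∪ pre:
  G ∩ del = {}  (empty — regression defined)
  G \ add = {in(p2,t1), in(p5,t2), truck_at(t1,portA)} \ {truck_at(t1,portA)} = {in(p2,t1), in(p5,t2)}
  ∪ pre   = {in(p2,t1), in(p5,t2)} ∪ {truck_at(t1,hub)}
          = {in(p2,t1), in(p5,t2), truck_at(t1,hub)}

== RESULT ==
["in(p2,t1)", "in(p5,t2)", "truck_at(t1,hub)"]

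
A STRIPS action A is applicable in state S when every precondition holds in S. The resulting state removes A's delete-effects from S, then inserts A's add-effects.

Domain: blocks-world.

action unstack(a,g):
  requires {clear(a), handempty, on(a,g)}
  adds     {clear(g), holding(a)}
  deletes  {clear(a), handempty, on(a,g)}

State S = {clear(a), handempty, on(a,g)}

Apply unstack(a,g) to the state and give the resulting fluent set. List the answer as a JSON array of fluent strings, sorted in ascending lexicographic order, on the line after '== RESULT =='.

Compute (S \ del) ∪ add:
  pre ⊆ S: {clear(a), handempty, on(a,g)} ⊆ S  — applicable
  S \ del = {}
  ∪ add   = {clear(g), holding(a)}

== RESULT ==
["clear(g)", "holding(a)"]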